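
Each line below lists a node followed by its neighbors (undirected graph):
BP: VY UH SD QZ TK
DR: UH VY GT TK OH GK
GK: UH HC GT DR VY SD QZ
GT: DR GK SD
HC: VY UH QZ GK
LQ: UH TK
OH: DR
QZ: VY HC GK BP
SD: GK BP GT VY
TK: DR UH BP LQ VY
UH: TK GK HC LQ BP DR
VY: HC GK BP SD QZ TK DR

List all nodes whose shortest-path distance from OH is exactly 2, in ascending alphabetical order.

GK, GT, TK, UH, VY

Level 0: OH
Level 1: DR
Level 2: GK, GT, TK, UH, VY
Level 3: BP, HC, LQ, QZ, SD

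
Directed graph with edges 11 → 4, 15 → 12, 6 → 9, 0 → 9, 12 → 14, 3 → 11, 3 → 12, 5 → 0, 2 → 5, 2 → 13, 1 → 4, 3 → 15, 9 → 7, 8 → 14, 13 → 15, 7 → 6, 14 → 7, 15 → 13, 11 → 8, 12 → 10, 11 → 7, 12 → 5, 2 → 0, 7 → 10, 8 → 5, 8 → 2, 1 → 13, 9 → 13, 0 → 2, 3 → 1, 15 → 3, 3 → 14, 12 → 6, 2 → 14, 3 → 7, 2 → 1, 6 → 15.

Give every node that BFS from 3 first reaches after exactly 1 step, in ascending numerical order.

1, 7, 11, 12, 14, 15

Level 0: 3
Level 1: 1, 7, 11, 12, 14, 15
Level 2: 4, 5, 6, 8, 10, 13
Level 3: 0, 2, 9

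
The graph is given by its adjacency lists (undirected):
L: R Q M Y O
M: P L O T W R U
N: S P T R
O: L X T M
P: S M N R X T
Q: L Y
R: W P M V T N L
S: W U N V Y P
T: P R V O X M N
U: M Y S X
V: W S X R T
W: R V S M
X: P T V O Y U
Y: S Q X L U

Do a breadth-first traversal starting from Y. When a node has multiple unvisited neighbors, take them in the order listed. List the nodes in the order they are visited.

Y -> S -> Q -> X -> L -> U -> W -> N -> V -> P -> T -> O -> R -> M

Visit Y; enqueue S, Q, X, L, U → queue [S, Q, X, L, U]
Visit S; enqueue W, N, V, P → queue [Q, X, L, U, W, N, V, P]
Visit Q → queue [X, L, U, W, N, V, P]
Visit X; enqueue T, O → queue [L, U, W, N, V, P, T, O]
Visit L; enqueue R, M → queue [U, W, N, V, P, T, O, R, M]
Visit U → queue [W, N, V, P, T, O, R, M]
Visit W → queue [N, V, P, T, O, R, M]
Visit N → queue [V, P, T, O, R, M]
Visit V → queue [P, T, O, R, M]
Visit P → queue [T, O, R, M]
Visit T → queue [O, R, M]
Visit O → queue [R, M]
Visit R → queue [M]
Visit M → queue []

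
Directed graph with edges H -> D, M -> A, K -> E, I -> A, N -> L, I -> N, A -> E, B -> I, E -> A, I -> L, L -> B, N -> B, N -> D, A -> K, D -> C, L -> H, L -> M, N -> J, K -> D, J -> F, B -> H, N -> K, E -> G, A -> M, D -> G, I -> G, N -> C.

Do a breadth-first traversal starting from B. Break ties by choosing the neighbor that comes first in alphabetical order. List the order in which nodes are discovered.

B -> H -> I -> D -> A -> G -> L -> N -> C -> E -> K -> M -> J -> F

Visit B; enqueue H, I → queue [H, I]
Visit H; enqueue D → queue [I, D]
Visit I; enqueue A, G, L, N → queue [D, A, G, L, N]
Visit D; enqueue C → queue [A, G, L, N, C]
Visit A; enqueue E, K, M → queue [G, L, N, C, E, K, M]
Visit G → queue [L, N, C, E, K, M]
Visit L → queue [N, C, E, K, M]
Visit N; enqueue J → queue [C, E, K, M, J]
Visit C → queue [E, K, M, J]
Visit E → queue [K, M, J]
Visit K → queue [M, J]
Visit M → queue [J]
Visit J; enqueue F → queue [F]
Visit F → queue []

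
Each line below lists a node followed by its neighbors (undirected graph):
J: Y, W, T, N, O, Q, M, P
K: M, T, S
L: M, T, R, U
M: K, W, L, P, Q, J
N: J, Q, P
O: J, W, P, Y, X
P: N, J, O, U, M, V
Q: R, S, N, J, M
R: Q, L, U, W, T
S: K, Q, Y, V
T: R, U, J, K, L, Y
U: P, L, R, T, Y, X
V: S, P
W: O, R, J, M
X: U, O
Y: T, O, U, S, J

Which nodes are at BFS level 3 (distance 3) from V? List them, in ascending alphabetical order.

L, R, T, W, X

Level 0: V
Level 1: P, S
Level 2: J, K, M, N, O, Q, U, Y
Level 3: L, R, T, W, X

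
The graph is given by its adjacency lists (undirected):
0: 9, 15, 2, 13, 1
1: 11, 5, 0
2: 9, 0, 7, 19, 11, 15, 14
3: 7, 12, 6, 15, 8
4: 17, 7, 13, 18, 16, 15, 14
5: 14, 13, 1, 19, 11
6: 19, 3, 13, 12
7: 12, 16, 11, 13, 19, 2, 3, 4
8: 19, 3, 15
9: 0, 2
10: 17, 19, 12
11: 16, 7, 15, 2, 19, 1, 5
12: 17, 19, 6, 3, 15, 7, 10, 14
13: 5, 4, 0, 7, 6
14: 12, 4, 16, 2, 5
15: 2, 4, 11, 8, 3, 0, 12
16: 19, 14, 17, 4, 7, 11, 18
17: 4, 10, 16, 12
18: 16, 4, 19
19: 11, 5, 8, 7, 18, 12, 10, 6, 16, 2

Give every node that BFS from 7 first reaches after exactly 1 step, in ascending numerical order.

2, 3, 4, 11, 12, 13, 16, 19

Level 0: 7
Level 1: 2, 3, 4, 11, 12, 13, 16, 19
Level 2: 0, 1, 5, 6, 8, 9, 10, 14, 15, 17, 18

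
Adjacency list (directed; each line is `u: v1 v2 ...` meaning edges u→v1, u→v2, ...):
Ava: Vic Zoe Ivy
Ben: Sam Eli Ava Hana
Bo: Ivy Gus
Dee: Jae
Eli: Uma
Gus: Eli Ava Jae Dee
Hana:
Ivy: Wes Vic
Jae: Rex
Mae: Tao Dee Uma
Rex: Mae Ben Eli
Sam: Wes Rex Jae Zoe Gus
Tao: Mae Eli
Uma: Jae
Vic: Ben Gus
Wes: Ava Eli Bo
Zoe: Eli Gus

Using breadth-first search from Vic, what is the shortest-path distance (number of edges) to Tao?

5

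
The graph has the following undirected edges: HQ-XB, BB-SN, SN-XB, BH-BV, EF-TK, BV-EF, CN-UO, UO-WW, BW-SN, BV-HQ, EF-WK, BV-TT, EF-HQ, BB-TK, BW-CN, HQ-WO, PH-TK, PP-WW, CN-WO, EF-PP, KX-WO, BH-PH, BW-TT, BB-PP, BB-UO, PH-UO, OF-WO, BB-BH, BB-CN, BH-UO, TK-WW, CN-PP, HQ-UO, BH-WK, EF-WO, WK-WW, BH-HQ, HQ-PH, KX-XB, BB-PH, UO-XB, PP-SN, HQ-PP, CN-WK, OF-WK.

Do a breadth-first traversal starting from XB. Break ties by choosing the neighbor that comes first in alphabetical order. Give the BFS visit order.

XB, HQ, KX, SN, UO, BH, BV, EF, PH, PP, WO, BB, BW, CN, WW, WK, TT, TK, OF

Visit XB; enqueue HQ, KX, SN, UO → queue [HQ, KX, SN, UO]
Visit HQ; enqueue BH, BV, EF, PH, PP, WO → queue [KX, SN, UO, BH, BV, EF, PH, PP, WO]
Visit KX → queue [SN, UO, BH, BV, EF, PH, PP, WO]
Visit SN; enqueue BB, BW → queue [UO, BH, BV, EF, PH, PP, WO, BB, BW]
Visit UO; enqueue CN, WW → queue [BH, BV, EF, PH, PP, WO, BB, BW, CN, WW]
Visit BH; enqueue WK → queue [BV, EF, PH, PP, WO, BB, BW, CN, WW, WK]
Visit BV; enqueue TT → queue [EF, PH, PP, WO, BB, BW, CN, WW, WK, TT]
Visit EF; enqueue TK → queue [PH, PP, WO, BB, BW, CN, WW, WK, TT, TK]
Visit PH → queue [PP, WO, BB, BW, CN, WW, WK, TT, TK]
Visit PP → queue [WO, BB, BW, CN, WW, WK, TT, TK]
Visit WO; enqueue OF → queue [BB, BW, CN, WW, WK, TT, TK, OF]
Visit BB → queue [BW, CN, WW, WK, TT, TK, OF]
Visit BW → queue [CN, WW, WK, TT, TK, OF]
Visit CN → queue [WW, WK, TT, TK, OF]
Visit WW → queue [WK, TT, TK, OF]
Visit WK → queue [TT, TK, OF]
Visit TT → queue [TK, OF]
Visit TK → queue [OF]
Visit OF → queue []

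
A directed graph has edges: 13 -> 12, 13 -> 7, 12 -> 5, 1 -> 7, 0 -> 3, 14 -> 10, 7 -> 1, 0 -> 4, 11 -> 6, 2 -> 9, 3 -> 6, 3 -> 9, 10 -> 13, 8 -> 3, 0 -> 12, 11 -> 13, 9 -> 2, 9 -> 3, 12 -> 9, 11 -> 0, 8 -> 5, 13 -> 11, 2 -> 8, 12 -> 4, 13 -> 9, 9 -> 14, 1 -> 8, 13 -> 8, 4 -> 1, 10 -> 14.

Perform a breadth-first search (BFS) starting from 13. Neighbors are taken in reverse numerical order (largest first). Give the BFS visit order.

13, 12, 11, 9, 8, 7, 5, 4, 6, 0, 14, 3, 2, 1, 10

Visit 13; enqueue 12, 11, 9, 8, 7 → queue [12, 11, 9, 8, 7]
Visit 12; enqueue 5, 4 → queue [11, 9, 8, 7, 5, 4]
Visit 11; enqueue 6, 0 → queue [9, 8, 7, 5, 4, 6, 0]
Visit 9; enqueue 14, 3, 2 → queue [8, 7, 5, 4, 6, 0, 14, 3, 2]
Visit 8 → queue [7, 5, 4, 6, 0, 14, 3, 2]
Visit 7; enqueue 1 → queue [5, 4, 6, 0, 14, 3, 2, 1]
Visit 5 → queue [4, 6, 0, 14, 3, 2, 1]
Visit 4 → queue [6, 0, 14, 3, 2, 1]
Visit 6 → queue [0, 14, 3, 2, 1]
Visit 0 → queue [14, 3, 2, 1]
Visit 14; enqueue 10 → queue [3, 2, 1, 10]
Visit 3 → queue [2, 1, 10]
Visit 2 → queue [1, 10]
Visit 1 → queue [10]
Visit 10 → queue []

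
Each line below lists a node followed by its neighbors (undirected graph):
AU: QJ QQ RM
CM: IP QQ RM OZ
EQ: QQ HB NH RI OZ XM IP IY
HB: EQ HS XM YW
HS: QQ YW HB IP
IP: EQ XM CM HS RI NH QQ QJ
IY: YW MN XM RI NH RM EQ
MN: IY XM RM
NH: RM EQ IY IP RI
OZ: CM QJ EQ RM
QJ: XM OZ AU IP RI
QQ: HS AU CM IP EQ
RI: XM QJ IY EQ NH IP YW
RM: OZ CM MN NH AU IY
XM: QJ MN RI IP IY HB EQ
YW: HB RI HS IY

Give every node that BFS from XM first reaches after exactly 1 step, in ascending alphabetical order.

Level 0: XM
Level 1: EQ, HB, IP, IY, MN, QJ, RI
Level 2: AU, CM, HS, NH, OZ, QQ, RM, YW

EQ, HB, IP, IY, MN, QJ, RI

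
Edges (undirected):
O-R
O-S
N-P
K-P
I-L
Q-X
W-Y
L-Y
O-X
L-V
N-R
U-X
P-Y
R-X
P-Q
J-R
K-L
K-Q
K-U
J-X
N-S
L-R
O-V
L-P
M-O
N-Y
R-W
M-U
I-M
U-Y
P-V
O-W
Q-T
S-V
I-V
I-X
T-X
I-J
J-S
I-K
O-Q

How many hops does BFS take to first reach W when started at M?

2

Level 0: M
Level 1: I, O, U
Level 2: J, K, L, Q, R, S, V, W, X, Y
Level 3: N, P, T
W first appears at level 2.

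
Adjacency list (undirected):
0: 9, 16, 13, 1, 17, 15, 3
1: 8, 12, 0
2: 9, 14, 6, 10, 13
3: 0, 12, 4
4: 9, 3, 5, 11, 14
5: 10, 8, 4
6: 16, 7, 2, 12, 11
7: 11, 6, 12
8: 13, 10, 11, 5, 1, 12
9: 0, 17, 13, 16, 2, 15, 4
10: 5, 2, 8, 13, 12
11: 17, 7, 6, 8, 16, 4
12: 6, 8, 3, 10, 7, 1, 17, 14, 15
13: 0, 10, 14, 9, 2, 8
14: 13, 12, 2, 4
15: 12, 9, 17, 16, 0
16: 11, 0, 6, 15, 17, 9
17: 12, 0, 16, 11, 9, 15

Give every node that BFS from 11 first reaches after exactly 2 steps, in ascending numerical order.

0, 1, 2, 3, 5, 9, 10, 12, 13, 14, 15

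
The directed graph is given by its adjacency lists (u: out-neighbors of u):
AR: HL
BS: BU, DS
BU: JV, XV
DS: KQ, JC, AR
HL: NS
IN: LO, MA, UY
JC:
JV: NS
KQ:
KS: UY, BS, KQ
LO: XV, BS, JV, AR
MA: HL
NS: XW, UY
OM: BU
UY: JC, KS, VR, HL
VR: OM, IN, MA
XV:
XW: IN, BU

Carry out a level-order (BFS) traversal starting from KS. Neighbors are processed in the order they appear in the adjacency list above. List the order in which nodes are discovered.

KS -> UY -> BS -> KQ -> JC -> VR -> HL -> BU -> DS -> OM -> IN -> MA -> NS -> JV -> XV -> AR -> LO -> XW

Visit KS; enqueue UY, BS, KQ → queue [UY, BS, KQ]
Visit UY; enqueue JC, VR, HL → queue [BS, KQ, JC, VR, HL]
Visit BS; enqueue BU, DS → queue [KQ, JC, VR, HL, BU, DS]
Visit KQ → queue [JC, VR, HL, BU, DS]
Visit JC → queue [VR, HL, BU, DS]
Visit VR; enqueue OM, IN, MA → queue [HL, BU, DS, OM, IN, MA]
Visit HL; enqueue NS → queue [BU, DS, OM, IN, MA, NS]
Visit BU; enqueue JV, XV → queue [DS, OM, IN, MA, NS, JV, XV]
Visit DS; enqueue AR → queue [OM, IN, MA, NS, JV, XV, AR]
Visit OM → queue [IN, MA, NS, JV, XV, AR]
Visit IN; enqueue LO → queue [MA, NS, JV, XV, AR, LO]
Visit MA → queue [NS, JV, XV, AR, LO]
Visit NS; enqueue XW → queue [JV, XV, AR, LO, XW]
Visit JV → queue [XV, AR, LO, XW]
Visit XV → queue [AR, LO, XW]
Visit AR → queue [LO, XW]
Visit LO → queue [XW]
Visit XW → queue []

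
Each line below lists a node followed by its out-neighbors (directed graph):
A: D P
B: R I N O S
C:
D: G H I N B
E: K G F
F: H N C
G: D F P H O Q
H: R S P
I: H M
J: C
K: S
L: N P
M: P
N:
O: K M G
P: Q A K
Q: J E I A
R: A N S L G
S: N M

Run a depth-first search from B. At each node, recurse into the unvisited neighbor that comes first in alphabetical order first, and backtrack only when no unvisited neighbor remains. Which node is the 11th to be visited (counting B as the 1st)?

O

Visit B
B → I
I → H
H → P
P → A
A → D
D → G
G → F
F → C
F → N
G → O
O → K
K → S
S → M
G → Q
Q → E
Q → J
H → R
R → L

Visit order: B, I, H, P, A, D, G, F, C, N, O, K, S, M, Q, E, J, R, L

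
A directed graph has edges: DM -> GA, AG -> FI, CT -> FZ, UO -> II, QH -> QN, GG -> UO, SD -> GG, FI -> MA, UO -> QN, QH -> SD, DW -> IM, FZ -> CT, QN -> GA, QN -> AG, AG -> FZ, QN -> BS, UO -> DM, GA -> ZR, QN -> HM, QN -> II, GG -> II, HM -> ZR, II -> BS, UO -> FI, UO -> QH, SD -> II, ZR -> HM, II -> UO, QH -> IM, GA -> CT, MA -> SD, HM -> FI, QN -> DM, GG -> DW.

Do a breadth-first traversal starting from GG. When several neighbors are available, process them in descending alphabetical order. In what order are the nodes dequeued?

GG -> UO -> II -> DW -> QN -> QH -> FI -> DM -> BS -> IM -> HM -> GA -> AG -> SD -> MA -> ZR -> CT -> FZ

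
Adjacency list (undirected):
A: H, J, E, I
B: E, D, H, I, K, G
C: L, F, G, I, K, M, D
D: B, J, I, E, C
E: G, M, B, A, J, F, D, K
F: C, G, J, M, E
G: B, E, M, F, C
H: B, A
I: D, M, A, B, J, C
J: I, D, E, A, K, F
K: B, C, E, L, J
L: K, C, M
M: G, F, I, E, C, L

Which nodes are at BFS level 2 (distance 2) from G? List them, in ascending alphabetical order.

A, D, H, I, J, K, L

Level 0: G
Level 1: B, C, E, F, M
Level 2: A, D, H, I, J, K, L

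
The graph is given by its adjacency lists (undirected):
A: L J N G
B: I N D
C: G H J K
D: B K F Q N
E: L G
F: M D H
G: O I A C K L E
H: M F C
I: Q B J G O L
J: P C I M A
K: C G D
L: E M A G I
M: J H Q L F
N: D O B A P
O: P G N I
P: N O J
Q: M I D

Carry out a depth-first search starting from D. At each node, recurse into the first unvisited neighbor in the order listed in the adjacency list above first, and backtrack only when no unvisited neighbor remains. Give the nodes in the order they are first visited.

D -> B -> I -> Q -> M -> J -> P -> N -> O -> G -> A -> L -> E -> C -> H -> F -> K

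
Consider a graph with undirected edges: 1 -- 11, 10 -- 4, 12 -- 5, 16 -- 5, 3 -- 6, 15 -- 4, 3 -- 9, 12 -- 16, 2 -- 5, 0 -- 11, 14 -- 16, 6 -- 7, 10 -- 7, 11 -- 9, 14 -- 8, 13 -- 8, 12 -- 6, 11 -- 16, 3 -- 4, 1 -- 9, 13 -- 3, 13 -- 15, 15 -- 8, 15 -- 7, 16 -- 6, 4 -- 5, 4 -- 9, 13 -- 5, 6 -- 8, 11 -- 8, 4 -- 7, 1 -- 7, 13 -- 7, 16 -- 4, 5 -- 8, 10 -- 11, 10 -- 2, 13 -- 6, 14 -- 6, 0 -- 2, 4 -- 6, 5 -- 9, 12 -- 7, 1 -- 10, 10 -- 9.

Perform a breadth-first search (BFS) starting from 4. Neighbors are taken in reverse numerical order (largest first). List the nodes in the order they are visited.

Visit 4; enqueue 16, 15, 10, 9, 7, 6, 5, 3 → queue [16, 15, 10, 9, 7, 6, 5, 3]
Visit 16; enqueue 14, 12, 11 → queue [15, 10, 9, 7, 6, 5, 3, 14, 12, 11]
Visit 15; enqueue 13, 8 → queue [10, 9, 7, 6, 5, 3, 14, 12, 11, 13, 8]
Visit 10; enqueue 2, 1 → queue [9, 7, 6, 5, 3, 14, 12, 11, 13, 8, 2, 1]
Visit 9 → queue [7, 6, 5, 3, 14, 12, 11, 13, 8, 2, 1]
Visit 7 → queue [6, 5, 3, 14, 12, 11, 13, 8, 2, 1]
Visit 6 → queue [5, 3, 14, 12, 11, 13, 8, 2, 1]
Visit 5 → queue [3, 14, 12, 11, 13, 8, 2, 1]
Visit 3 → queue [14, 12, 11, 13, 8, 2, 1]
Visit 14 → queue [12, 11, 13, 8, 2, 1]
Visit 12 → queue [11, 13, 8, 2, 1]
Visit 11; enqueue 0 → queue [13, 8, 2, 1, 0]
Visit 13 → queue [8, 2, 1, 0]
Visit 8 → queue [2, 1, 0]
Visit 2 → queue [1, 0]
Visit 1 → queue [0]
Visit 0 → queue []

4 → 16 → 15 → 10 → 9 → 7 → 6 → 5 → 3 → 14 → 12 → 11 → 13 → 8 → 2 → 1 → 0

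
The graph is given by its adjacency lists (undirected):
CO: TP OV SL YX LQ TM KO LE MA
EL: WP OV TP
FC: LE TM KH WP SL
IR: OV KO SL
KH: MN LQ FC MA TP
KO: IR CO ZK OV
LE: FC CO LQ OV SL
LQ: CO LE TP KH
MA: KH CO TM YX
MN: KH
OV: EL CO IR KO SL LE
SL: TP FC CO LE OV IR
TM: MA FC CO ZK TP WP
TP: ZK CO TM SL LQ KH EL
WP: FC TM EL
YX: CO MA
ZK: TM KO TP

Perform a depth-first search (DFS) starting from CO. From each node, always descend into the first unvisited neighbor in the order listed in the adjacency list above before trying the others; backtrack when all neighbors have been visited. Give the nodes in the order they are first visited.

Visit CO
CO → TP
TP → ZK
ZK → TM
TM → MA
MA → KH
KH → MN
KH → LQ
LQ → LE
LE → FC
FC → WP
WP → EL
EL → OV
OV → IR
IR → KO
IR → SL
MA → YX

CO, TP, ZK, TM, MA, KH, MN, LQ, LE, FC, WP, EL, OV, IR, KO, SL, YX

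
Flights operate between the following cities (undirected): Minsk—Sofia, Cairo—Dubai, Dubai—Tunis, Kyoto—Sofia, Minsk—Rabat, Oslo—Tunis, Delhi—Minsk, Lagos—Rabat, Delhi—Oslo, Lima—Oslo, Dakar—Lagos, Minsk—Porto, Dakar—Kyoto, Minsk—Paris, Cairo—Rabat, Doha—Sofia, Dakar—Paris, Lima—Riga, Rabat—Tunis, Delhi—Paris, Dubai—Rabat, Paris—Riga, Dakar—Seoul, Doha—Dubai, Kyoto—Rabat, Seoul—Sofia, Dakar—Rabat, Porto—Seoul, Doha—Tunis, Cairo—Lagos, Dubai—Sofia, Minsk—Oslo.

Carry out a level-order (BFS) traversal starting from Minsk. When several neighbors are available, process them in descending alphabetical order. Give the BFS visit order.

Minsk -> Sofia -> Rabat -> Porto -> Paris -> Oslo -> Delhi -> Seoul -> Kyoto -> Dubai -> Doha -> Tunis -> Lagos -> Dakar -> Cairo -> Riga -> Lima

Visit Minsk; enqueue Sofia, Rabat, Porto, Paris, Oslo, Delhi → queue [Sofia, Rabat, Porto, Paris, Oslo, Delhi]
Visit Sofia; enqueue Seoul, Kyoto, Dubai, Doha → queue [Rabat, Porto, Paris, Oslo, Delhi, Seoul, Kyoto, Dubai, Doha]
Visit Rabat; enqueue Tunis, Lagos, Dakar, Cairo → queue [Porto, Paris, Oslo, Delhi, Seoul, Kyoto, Dubai, Doha, Tunis, Lagos, Dakar, Cairo]
Visit Porto → queue [Paris, Oslo, Delhi, Seoul, Kyoto, Dubai, Doha, Tunis, Lagos, Dakar, Cairo]
Visit Paris; enqueue Riga → queue [Oslo, Delhi, Seoul, Kyoto, Dubai, Doha, Tunis, Lagos, Dakar, Cairo, Riga]
Visit Oslo; enqueue Lima → queue [Delhi, Seoul, Kyoto, Dubai, Doha, Tunis, Lagos, Dakar, Cairo, Riga, Lima]
Visit Delhi → queue [Seoul, Kyoto, Dubai, Doha, Tunis, Lagos, Dakar, Cairo, Riga, Lima]
Visit Seoul → queue [Kyoto, Dubai, Doha, Tunis, Lagos, Dakar, Cairo, Riga, Lima]
Visit Kyoto → queue [Dubai, Doha, Tunis, Lagos, Dakar, Cairo, Riga, Lima]
Visit Dubai → queue [Doha, Tunis, Lagos, Dakar, Cairo, Riga, Lima]
Visit Doha → queue [Tunis, Lagos, Dakar, Cairo, Riga, Lima]
Visit Tunis → queue [Lagos, Dakar, Cairo, Riga, Lima]
Visit Lagos → queue [Dakar, Cairo, Riga, Lima]
Visit Dakar → queue [Cairo, Riga, Lima]
Visit Cairo → queue [Riga, Lima]
Visit Riga → queue [Lima]
Visit Lima → queue []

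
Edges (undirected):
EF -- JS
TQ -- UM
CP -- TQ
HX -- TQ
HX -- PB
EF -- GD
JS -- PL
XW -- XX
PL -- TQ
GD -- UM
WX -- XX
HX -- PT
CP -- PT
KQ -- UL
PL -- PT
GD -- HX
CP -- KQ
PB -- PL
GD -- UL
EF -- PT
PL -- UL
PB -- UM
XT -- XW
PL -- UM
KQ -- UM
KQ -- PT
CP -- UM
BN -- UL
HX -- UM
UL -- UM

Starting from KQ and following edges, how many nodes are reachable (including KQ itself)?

BFS from KQ visits: KQ, UM, UL, PT, CP, TQ, PL, PB, HX, GD, BN, EF, JS
Reachable nodes: 13 of 17 total.

13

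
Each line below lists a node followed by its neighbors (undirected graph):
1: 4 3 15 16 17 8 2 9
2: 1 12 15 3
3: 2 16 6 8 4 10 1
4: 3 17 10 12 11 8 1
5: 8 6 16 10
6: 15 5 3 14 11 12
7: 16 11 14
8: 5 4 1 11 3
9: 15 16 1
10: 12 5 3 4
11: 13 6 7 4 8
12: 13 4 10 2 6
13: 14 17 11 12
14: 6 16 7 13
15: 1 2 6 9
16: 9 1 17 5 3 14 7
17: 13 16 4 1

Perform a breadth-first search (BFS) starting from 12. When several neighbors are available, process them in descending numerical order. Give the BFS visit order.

12 13 10 6 4 2 17 14 11 5 3 15 8 1 16 7 9

Visit 12; enqueue 13, 10, 6, 4, 2 → queue [13, 10, 6, 4, 2]
Visit 13; enqueue 17, 14, 11 → queue [10, 6, 4, 2, 17, 14, 11]
Visit 10; enqueue 5, 3 → queue [6, 4, 2, 17, 14, 11, 5, 3]
Visit 6; enqueue 15 → queue [4, 2, 17, 14, 11, 5, 3, 15]
Visit 4; enqueue 8, 1 → queue [2, 17, 14, 11, 5, 3, 15, 8, 1]
Visit 2 → queue [17, 14, 11, 5, 3, 15, 8, 1]
Visit 17; enqueue 16 → queue [14, 11, 5, 3, 15, 8, 1, 16]
Visit 14; enqueue 7 → queue [11, 5, 3, 15, 8, 1, 16, 7]
Visit 11 → queue [5, 3, 15, 8, 1, 16, 7]
Visit 5 → queue [3, 15, 8, 1, 16, 7]
Visit 3 → queue [15, 8, 1, 16, 7]
Visit 15; enqueue 9 → queue [8, 1, 16, 7, 9]
Visit 8 → queue [1, 16, 7, 9]
Visit 1 → queue [16, 7, 9]
Visit 16 → queue [7, 9]
Visit 7 → queue [9]
Visit 9 → queue []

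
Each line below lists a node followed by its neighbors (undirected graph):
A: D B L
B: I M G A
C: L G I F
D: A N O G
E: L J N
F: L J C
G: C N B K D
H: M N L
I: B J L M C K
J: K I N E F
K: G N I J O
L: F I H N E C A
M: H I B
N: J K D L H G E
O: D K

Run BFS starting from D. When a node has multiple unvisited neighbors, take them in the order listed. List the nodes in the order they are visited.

D -> A -> N -> O -> G -> B -> L -> J -> K -> H -> E -> C -> I -> M -> F

Visit D; enqueue A, N, O, G → queue [A, N, O, G]
Visit A; enqueue B, L → queue [N, O, G, B, L]
Visit N; enqueue J, K, H, E → queue [O, G, B, L, J, K, H, E]
Visit O → queue [G, B, L, J, K, H, E]
Visit G; enqueue C → queue [B, L, J, K, H, E, C]
Visit B; enqueue I, M → queue [L, J, K, H, E, C, I, M]
Visit L; enqueue F → queue [J, K, H, E, C, I, M, F]
Visit J → queue [K, H, E, C, I, M, F]
Visit K → queue [H, E, C, I, M, F]
Visit H → queue [E, C, I, M, F]
Visit E → queue [C, I, M, F]
Visit C → queue [I, M, F]
Visit I → queue [M, F]
Visit M → queue [F]
Visit F → queue []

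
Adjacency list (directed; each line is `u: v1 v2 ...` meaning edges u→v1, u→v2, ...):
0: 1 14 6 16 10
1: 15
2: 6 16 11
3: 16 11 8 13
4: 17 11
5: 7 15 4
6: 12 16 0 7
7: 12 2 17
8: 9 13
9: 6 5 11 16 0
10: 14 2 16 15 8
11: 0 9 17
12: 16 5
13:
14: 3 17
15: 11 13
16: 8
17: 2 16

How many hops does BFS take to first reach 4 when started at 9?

Level 0: 9
Level 1: 0, 5, 6, 11, 16
Level 2: 1, 4, 7, 8, 10, 12, 14, 15, 17
Level 3: 2, 3, 13
4 first appears at level 2.

2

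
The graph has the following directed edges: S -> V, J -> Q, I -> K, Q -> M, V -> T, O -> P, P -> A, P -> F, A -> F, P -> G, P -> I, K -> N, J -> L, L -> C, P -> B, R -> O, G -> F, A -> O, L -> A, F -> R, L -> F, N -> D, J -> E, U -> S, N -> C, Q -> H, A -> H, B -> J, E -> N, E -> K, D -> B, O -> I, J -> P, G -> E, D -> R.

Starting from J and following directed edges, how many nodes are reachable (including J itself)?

BFS from J visits: J, Q, P, L, E, M, H, I, G, F, B, A, C, N, K, R, O, D
Reachable nodes: 18 of 22 total.

18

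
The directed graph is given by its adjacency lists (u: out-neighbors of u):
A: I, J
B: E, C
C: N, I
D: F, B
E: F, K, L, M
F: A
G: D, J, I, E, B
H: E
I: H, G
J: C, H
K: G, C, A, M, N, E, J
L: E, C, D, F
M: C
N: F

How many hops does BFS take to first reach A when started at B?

Level 0: B
Level 1: C, E
Level 2: F, I, K, L, M, N
Level 3: A, D, G, H, J
A first appears at level 3.

3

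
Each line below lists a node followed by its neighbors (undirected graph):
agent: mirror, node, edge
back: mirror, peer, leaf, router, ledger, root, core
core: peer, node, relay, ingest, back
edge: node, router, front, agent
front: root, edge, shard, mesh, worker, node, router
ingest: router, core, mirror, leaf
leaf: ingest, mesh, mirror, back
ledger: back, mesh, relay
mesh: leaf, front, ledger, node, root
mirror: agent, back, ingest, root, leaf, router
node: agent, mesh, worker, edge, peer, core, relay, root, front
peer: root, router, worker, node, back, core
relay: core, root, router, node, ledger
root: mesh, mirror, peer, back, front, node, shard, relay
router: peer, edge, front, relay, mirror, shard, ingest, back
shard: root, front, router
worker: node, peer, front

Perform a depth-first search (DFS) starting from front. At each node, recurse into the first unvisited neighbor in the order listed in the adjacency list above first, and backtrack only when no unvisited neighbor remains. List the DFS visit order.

Visit front
front → root
root → mesh
mesh → leaf
leaf → ingest
ingest → router
router → peer
peer → worker
worker → node
node → agent
agent → mirror
mirror → back
back → ledger
ledger → relay
relay → core
agent → edge
router → shard

front -> root -> mesh -> leaf -> ingest -> router -> peer -> worker -> node -> agent -> mirror -> back -> ledger -> relay -> core -> edge -> shard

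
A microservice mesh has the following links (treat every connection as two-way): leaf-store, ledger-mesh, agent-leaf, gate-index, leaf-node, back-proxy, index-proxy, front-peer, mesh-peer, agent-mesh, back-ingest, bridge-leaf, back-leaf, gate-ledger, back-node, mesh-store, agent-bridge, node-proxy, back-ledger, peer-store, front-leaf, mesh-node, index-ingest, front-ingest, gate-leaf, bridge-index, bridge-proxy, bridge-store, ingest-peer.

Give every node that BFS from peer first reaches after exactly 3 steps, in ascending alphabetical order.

gate, proxy

Level 0: peer
Level 1: front, ingest, mesh, store
Level 2: agent, back, bridge, index, leaf, ledger, node
Level 3: gate, proxy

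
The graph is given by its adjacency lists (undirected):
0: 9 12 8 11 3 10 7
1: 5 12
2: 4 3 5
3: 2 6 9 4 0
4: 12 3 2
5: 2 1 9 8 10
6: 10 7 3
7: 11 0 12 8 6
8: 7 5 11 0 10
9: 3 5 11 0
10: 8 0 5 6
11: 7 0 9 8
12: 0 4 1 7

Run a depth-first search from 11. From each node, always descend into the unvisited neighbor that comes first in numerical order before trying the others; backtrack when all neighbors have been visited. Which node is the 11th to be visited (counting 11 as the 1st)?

Visit 11
11 → 0
0 → 3
3 → 2
2 → 4
4 → 12
12 → 1
1 → 5
5 → 8
8 → 7
7 → 6
6 → 10
5 → 9

Visit order: 11, 0, 3, 2, 4, 12, 1, 5, 8, 7, 6, 10, 9

6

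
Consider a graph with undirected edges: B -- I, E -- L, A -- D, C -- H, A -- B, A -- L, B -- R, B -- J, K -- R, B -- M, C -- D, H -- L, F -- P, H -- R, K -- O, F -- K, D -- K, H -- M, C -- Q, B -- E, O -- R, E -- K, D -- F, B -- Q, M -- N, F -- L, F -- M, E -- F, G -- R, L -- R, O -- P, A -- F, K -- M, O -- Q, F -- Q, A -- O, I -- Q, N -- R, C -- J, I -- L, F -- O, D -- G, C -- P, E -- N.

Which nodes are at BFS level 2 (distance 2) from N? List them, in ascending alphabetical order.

B, F, G, H, K, L, O

Level 0: N
Level 1: E, M, R
Level 2: B, F, G, H, K, L, O
Level 3: A, C, D, I, J, P, Q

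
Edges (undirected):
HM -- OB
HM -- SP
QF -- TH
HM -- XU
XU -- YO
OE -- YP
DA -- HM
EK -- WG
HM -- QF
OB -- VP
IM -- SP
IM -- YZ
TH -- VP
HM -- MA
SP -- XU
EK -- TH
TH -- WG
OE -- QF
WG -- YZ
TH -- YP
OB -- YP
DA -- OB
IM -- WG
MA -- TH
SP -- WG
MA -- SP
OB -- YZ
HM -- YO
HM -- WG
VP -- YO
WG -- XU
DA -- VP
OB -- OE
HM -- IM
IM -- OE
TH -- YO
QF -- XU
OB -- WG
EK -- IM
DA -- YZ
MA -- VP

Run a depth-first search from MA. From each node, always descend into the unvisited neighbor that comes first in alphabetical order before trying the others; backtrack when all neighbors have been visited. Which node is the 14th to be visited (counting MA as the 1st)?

YO

Visit MA
MA → HM
HM → DA
DA → OB
OB → OE
OE → IM
IM → EK
EK → TH
TH → QF
QF → XU
XU → SP
SP → WG
WG → YZ
XU → YO
YO → VP
TH → YP

Visit order: MA, HM, DA, OB, OE, IM, EK, TH, QF, XU, SP, WG, YZ, YO, VP, YP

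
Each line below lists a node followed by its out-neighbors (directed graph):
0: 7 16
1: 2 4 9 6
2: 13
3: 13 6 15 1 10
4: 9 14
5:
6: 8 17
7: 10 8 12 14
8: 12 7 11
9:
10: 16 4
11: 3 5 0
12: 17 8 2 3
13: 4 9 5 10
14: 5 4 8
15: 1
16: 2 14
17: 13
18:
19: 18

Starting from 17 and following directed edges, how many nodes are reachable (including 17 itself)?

BFS from 17 visits: 17, 13, 4, 9, 5, 10, 14, 16, 8, 2, 12, 7, 11, 3, 0, 6, 15, 1
Reachable nodes: 18 of 20 total.

18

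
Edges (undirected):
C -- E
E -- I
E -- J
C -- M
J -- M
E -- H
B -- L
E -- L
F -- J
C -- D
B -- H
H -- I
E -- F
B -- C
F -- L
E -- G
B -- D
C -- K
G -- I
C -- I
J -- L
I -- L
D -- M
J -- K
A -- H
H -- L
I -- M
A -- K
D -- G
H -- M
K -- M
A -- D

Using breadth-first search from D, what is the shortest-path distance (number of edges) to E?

Level 0: D
Level 1: A, B, C, G, M
Level 2: E, H, I, J, K, L
Level 3: F
E first appears at level 2.

2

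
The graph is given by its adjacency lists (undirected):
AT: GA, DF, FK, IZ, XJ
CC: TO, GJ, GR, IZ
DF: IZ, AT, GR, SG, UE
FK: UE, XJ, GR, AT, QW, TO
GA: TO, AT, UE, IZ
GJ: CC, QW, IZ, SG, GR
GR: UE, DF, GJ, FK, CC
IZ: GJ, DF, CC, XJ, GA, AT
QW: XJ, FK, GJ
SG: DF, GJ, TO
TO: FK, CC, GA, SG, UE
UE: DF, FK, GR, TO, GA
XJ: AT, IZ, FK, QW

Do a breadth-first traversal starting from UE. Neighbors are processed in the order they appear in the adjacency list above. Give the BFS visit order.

UE -> DF -> FK -> GR -> TO -> GA -> IZ -> AT -> SG -> XJ -> QW -> GJ -> CC

Visit UE; enqueue DF, FK, GR, TO, GA → queue [DF, FK, GR, TO, GA]
Visit DF; enqueue IZ, AT, SG → queue [FK, GR, TO, GA, IZ, AT, SG]
Visit FK; enqueue XJ, QW → queue [GR, TO, GA, IZ, AT, SG, XJ, QW]
Visit GR; enqueue GJ, CC → queue [TO, GA, IZ, AT, SG, XJ, QW, GJ, CC]
Visit TO → queue [GA, IZ, AT, SG, XJ, QW, GJ, CC]
Visit GA → queue [IZ, AT, SG, XJ, QW, GJ, CC]
Visit IZ → queue [AT, SG, XJ, QW, GJ, CC]
Visit AT → queue [SG, XJ, QW, GJ, CC]
Visit SG → queue [XJ, QW, GJ, CC]
Visit XJ → queue [QW, GJ, CC]
Visit QW → queue [GJ, CC]
Visit GJ → queue [CC]
Visit CC → queue []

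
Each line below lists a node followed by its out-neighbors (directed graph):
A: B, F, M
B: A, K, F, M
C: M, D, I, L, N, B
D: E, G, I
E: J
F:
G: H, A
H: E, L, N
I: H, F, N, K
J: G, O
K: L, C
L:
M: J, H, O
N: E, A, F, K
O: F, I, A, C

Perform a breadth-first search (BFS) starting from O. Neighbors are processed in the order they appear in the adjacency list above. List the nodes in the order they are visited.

O, F, I, A, C, H, N, K, B, M, D, L, E, J, G

Visit O; enqueue F, I, A, C → queue [F, I, A, C]
Visit F → queue [I, A, C]
Visit I; enqueue H, N, K → queue [A, C, H, N, K]
Visit A; enqueue B, M → queue [C, H, N, K, B, M]
Visit C; enqueue D, L → queue [H, N, K, B, M, D, L]
Visit H; enqueue E → queue [N, K, B, M, D, L, E]
Visit N → queue [K, B, M, D, L, E]
Visit K → queue [B, M, D, L, E]
Visit B → queue [M, D, L, E]
Visit M; enqueue J → queue [D, L, E, J]
Visit D; enqueue G → queue [L, E, J, G]
Visit L → queue [E, J, G]
Visit E → queue [J, G]
Visit J → queue [G]
Visit G → queue []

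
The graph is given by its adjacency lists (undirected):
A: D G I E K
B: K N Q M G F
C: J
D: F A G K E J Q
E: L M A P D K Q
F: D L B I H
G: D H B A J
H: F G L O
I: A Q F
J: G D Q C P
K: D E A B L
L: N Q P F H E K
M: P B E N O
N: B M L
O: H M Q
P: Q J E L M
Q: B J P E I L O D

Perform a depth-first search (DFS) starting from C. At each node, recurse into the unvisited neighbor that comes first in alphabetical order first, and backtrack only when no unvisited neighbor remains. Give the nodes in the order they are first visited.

C J D A E K B F H G L N M O Q I P

Visit C
C → J
J → D
D → A
A → E
E → K
K → B
B → F
F → H
H → G
H → L
L → N
N → M
M → O
O → Q
Q → I
Q → P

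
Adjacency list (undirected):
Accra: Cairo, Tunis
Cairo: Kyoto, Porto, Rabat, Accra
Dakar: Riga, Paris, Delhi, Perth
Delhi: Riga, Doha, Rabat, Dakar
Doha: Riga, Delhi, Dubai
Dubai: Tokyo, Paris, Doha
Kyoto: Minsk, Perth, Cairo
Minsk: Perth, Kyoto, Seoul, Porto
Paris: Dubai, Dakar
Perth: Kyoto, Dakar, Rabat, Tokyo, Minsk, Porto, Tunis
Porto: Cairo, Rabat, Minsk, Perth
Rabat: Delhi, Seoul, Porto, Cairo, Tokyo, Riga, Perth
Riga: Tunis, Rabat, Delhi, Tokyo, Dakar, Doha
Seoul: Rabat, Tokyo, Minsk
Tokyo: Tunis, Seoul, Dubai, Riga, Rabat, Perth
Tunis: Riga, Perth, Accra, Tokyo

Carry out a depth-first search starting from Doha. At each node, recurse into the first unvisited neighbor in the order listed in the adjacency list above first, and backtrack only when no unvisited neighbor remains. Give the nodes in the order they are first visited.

Doha, Riga, Tunis, Perth, Kyoto, Minsk, Seoul, Rabat, Delhi, Dakar, Paris, Dubai, Tokyo, Porto, Cairo, Accra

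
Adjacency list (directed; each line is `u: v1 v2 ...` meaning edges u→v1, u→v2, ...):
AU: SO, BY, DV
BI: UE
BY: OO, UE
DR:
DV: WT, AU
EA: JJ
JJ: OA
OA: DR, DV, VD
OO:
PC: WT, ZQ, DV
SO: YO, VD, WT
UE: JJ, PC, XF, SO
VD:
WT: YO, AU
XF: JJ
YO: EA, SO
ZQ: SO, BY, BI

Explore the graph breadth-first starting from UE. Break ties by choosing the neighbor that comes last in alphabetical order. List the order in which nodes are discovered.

UE → XF → SO → PC → JJ → YO → WT → VD → ZQ → DV → OA → EA → AU → BY → BI → DR → OO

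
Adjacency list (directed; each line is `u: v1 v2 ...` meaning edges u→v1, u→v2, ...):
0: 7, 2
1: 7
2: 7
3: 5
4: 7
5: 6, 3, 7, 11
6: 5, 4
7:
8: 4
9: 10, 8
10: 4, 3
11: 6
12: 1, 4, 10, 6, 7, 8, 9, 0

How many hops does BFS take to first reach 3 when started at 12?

Level 0: 12
Level 1: 0, 1, 4, 6, 7, 8, 9, 10
Level 2: 2, 3, 5
Level 3: 11
3 first appears at level 2.

2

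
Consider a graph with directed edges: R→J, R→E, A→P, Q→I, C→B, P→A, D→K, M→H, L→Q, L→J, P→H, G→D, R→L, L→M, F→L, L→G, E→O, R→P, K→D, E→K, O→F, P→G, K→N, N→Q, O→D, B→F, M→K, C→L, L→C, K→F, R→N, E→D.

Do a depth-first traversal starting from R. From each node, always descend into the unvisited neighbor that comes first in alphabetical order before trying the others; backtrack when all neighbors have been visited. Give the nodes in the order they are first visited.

Visit R
R → E
E → D
D → K
K → F
F → L
L → C
C → B
L → G
L → J
L → M
M → H
L → Q
Q → I
K → N
E → O
R → P
P → A

R E D K F L C B G J M H Q I N O P A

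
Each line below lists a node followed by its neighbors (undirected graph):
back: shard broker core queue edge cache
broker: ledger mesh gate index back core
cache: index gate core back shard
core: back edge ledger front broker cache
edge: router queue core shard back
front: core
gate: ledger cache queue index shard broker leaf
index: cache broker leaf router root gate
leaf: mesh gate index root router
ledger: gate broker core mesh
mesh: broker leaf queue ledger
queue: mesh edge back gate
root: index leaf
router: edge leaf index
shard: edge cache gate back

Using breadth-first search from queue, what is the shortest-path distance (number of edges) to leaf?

2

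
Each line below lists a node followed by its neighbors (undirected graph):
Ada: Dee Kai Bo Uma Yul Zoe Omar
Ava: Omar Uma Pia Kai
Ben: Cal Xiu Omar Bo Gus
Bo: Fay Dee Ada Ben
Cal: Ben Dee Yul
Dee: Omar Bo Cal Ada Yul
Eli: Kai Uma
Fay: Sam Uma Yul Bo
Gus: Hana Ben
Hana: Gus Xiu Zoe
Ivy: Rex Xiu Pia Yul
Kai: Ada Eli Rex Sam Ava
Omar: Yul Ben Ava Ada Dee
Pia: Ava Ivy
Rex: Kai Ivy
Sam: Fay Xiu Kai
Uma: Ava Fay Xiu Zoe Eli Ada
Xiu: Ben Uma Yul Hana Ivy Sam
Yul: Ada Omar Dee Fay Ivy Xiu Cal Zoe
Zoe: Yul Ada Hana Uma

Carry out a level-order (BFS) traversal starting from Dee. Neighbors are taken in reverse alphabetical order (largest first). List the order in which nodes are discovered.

Visit Dee; enqueue Yul, Omar, Cal, Bo, Ada → queue [Yul, Omar, Cal, Bo, Ada]
Visit Yul; enqueue Zoe, Xiu, Ivy, Fay → queue [Omar, Cal, Bo, Ada, Zoe, Xiu, Ivy, Fay]
Visit Omar; enqueue Ben, Ava → queue [Cal, Bo, Ada, Zoe, Xiu, Ivy, Fay, Ben, Ava]
Visit Cal → queue [Bo, Ada, Zoe, Xiu, Ivy, Fay, Ben, Ava]
Visit Bo → queue [Ada, Zoe, Xiu, Ivy, Fay, Ben, Ava]
Visit Ada; enqueue Uma, Kai → queue [Zoe, Xiu, Ivy, Fay, Ben, Ava, Uma, Kai]
Visit Zoe; enqueue Hana → queue [Xiu, Ivy, Fay, Ben, Ava, Uma, Kai, Hana]
Visit Xiu; enqueue Sam → queue [Ivy, Fay, Ben, Ava, Uma, Kai, Hana, Sam]
Visit Ivy; enqueue Rex, Pia → queue [Fay, Ben, Ava, Uma, Kai, Hana, Sam, Rex, Pia]
Visit Fay → queue [Ben, Ava, Uma, Kai, Hana, Sam, Rex, Pia]
Visit Ben; enqueue Gus → queue [Ava, Uma, Kai, Hana, Sam, Rex, Pia, Gus]
Visit Ava → queue [Uma, Kai, Hana, Sam, Rex, Pia, Gus]
Visit Uma; enqueue Eli → queue [Kai, Hana, Sam, Rex, Pia, Gus, Eli]
Visit Kai → queue [Hana, Sam, Rex, Pia, Gus, Eli]
Visit Hana → queue [Sam, Rex, Pia, Gus, Eli]
Visit Sam → queue [Rex, Pia, Gus, Eli]
Visit Rex → queue [Pia, Gus, Eli]
Visit Pia → queue [Gus, Eli]
Visit Gus → queue [Eli]
Visit Eli → queue []

Dee, Yul, Omar, Cal, Bo, Ada, Zoe, Xiu, Ivy, Fay, Ben, Ava, Uma, Kai, Hana, Sam, Rex, Pia, Gus, Eli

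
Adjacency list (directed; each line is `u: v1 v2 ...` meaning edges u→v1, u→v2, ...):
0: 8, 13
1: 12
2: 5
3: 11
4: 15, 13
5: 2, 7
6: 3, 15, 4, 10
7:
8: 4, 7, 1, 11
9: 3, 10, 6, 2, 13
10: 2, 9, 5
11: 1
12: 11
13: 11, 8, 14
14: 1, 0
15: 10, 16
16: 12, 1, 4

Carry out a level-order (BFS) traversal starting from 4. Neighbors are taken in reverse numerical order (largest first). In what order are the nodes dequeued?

Visit 4; enqueue 15, 13 → queue [15, 13]
Visit 15; enqueue 16, 10 → queue [13, 16, 10]
Visit 13; enqueue 14, 11, 8 → queue [16, 10, 14, 11, 8]
Visit 16; enqueue 12, 1 → queue [10, 14, 11, 8, 12, 1]
Visit 10; enqueue 9, 5, 2 → queue [14, 11, 8, 12, 1, 9, 5, 2]
Visit 14; enqueue 0 → queue [11, 8, 12, 1, 9, 5, 2, 0]
Visit 11 → queue [8, 12, 1, 9, 5, 2, 0]
Visit 8; enqueue 7 → queue [12, 1, 9, 5, 2, 0, 7]
Visit 12 → queue [1, 9, 5, 2, 0, 7]
Visit 1 → queue [9, 5, 2, 0, 7]
Visit 9; enqueue 6, 3 → queue [5, 2, 0, 7, 6, 3]
Visit 5 → queue [2, 0, 7, 6, 3]
Visit 2 → queue [0, 7, 6, 3]
Visit 0 → queue [7, 6, 3]
Visit 7 → queue [6, 3]
Visit 6 → queue [3]
Visit 3 → queue []

4 -> 15 -> 13 -> 16 -> 10 -> 14 -> 11 -> 8 -> 12 -> 1 -> 9 -> 5 -> 2 -> 0 -> 7 -> 6 -> 3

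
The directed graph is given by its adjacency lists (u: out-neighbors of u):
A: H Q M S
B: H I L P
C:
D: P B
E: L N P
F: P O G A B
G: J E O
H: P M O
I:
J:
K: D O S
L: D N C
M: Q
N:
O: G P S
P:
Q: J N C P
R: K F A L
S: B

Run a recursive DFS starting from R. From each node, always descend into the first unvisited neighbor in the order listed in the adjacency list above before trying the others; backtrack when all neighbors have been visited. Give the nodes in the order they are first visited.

Visit R
R → K
K → D
D → P
D → B
B → H
H → M
M → Q
Q → J
Q → N
Q → C
H → O
O → G
G → E
E → L
O → S
B → I
R → F
F → A

R, K, D, P, B, H, M, Q, J, N, C, O, G, E, L, S, I, F, A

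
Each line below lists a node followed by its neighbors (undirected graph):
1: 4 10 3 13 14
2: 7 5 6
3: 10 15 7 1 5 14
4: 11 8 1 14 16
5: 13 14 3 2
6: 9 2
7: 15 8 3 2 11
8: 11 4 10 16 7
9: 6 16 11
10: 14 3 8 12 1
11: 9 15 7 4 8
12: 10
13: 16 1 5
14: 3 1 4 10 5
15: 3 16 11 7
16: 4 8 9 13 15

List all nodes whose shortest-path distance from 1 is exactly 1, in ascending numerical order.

Level 0: 1
Level 1: 3, 4, 10, 13, 14
Level 2: 5, 7, 8, 11, 12, 15, 16
Level 3: 2, 9
Level 4: 6

3, 4, 10, 13, 14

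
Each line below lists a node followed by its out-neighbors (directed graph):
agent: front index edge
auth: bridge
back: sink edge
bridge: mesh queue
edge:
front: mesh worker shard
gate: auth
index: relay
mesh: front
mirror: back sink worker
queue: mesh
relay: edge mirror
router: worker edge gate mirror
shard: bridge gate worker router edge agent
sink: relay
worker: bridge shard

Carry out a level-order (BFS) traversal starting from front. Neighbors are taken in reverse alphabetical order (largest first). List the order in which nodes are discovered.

Visit front; enqueue worker, shard, mesh → queue [worker, shard, mesh]
Visit worker; enqueue bridge → queue [shard, mesh, bridge]
Visit shard; enqueue router, gate, edge, agent → queue [mesh, bridge, router, gate, edge, agent]
Visit mesh → queue [bridge, router, gate, edge, agent]
Visit bridge; enqueue queue → queue [router, gate, edge, agent, queue]
Visit router; enqueue mirror → queue [gate, edge, agent, queue, mirror]
Visit gate; enqueue auth → queue [edge, agent, queue, mirror, auth]
Visit edge → queue [agent, queue, mirror, auth]
Visit agent; enqueue index → queue [queue, mirror, auth, index]
Visit queue → queue [mirror, auth, index]
Visit mirror; enqueue sink, back → queue [auth, index, sink, back]
Visit auth → queue [index, sink, back]
Visit index; enqueue relay → queue [sink, back, relay]
Visit sink → queue [back, relay]
Visit back → queue [relay]
Visit relay → queue []

front -> worker -> shard -> mesh -> bridge -> router -> gate -> edge -> agent -> queue -> mirror -> auth -> index -> sink -> back -> relay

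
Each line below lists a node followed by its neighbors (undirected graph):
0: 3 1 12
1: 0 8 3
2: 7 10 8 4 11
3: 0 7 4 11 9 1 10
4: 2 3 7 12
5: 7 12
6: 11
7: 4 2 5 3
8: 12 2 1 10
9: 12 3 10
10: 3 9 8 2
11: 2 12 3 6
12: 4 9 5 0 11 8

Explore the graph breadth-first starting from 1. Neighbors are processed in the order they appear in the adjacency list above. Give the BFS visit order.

Visit 1; enqueue 0, 8, 3 → queue [0, 8, 3]
Visit 0; enqueue 12 → queue [8, 3, 12]
Visit 8; enqueue 2, 10 → queue [3, 12, 2, 10]
Visit 3; enqueue 7, 4, 11, 9 → queue [12, 2, 10, 7, 4, 11, 9]
Visit 12; enqueue 5 → queue [2, 10, 7, 4, 11, 9, 5]
Visit 2 → queue [10, 7, 4, 11, 9, 5]
Visit 10 → queue [7, 4, 11, 9, 5]
Visit 7 → queue [4, 11, 9, 5]
Visit 4 → queue [11, 9, 5]
Visit 11; enqueue 6 → queue [9, 5, 6]
Visit 9 → queue [5, 6]
Visit 5 → queue [6]
Visit 6 → queue []

1 → 0 → 8 → 3 → 12 → 2 → 10 → 7 → 4 → 11 → 9 → 5 → 6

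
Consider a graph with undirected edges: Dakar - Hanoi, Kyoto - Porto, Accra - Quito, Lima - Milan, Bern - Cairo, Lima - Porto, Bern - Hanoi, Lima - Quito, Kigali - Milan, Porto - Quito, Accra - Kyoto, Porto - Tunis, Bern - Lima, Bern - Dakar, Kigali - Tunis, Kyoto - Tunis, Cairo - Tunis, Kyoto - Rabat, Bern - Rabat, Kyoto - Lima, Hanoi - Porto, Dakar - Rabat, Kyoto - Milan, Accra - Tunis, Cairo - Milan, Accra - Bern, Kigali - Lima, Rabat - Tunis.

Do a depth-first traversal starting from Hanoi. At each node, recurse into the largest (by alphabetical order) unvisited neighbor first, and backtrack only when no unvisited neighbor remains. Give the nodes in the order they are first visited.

Visit Hanoi
Hanoi → Porto
Porto → Tunis
Tunis → Rabat
Rabat → Kyoto
Kyoto → Milan
Milan → Lima
Lima → Quito
Quito → Accra
Accra → Bern
Bern → Dakar
Bern → Cairo
Lima → Kigali

Hanoi, Porto, Tunis, Rabat, Kyoto, Milan, Lima, Quito, Accra, Bern, Dakar, Cairo, Kigali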